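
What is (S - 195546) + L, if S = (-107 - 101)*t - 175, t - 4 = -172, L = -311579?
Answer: -472356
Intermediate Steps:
t = -168 (t = 4 - 172 = -168)
S = 34769 (S = (-107 - 101)*(-168) - 175 = -208*(-168) - 175 = 34944 - 175 = 34769)
(S - 195546) + L = (34769 - 195546) - 311579 = -160777 - 311579 = -472356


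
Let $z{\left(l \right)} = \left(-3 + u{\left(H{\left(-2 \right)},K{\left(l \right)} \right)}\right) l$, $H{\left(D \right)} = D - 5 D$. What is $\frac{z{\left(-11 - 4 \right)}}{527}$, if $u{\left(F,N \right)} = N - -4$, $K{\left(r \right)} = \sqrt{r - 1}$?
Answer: $- \frac{15}{527} - \frac{60 i}{527} \approx -0.028463 - 0.11385 i$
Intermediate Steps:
$H{\left(D \right)} = - 4 D$
$K{\left(r \right)} = \sqrt{-1 + r}$
$u{\left(F,N \right)} = 4 + N$ ($u{\left(F,N \right)} = N + 4 = 4 + N$)
$z{\left(l \right)} = l \left(1 + \sqrt{-1 + l}\right)$ ($z{\left(l \right)} = \left(-3 + \left(4 + \sqrt{-1 + l}\right)\right) l = \left(1 + \sqrt{-1 + l}\right) l = l \left(1 + \sqrt{-1 + l}\right)$)
$\frac{z{\left(-11 - 4 \right)}}{527} = \frac{\left(-11 - 4\right) \left(1 + \sqrt{-1 - 15}\right)}{527} = - 15 \left(1 + \sqrt{-1 - 15}\right) \frac{1}{527} = - 15 \left(1 + \sqrt{-16}\right) \frac{1}{527} = - 15 \left(1 + 4 i\right) \frac{1}{527} = \left(-15 - 60 i\right) \frac{1}{527} = - \frac{15}{527} - \frac{60 i}{527}$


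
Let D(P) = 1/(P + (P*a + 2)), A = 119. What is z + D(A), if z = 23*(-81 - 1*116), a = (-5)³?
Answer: -66850375/14754 ≈ -4531.0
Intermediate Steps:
a = -125
z = -4531 (z = 23*(-81 - 116) = 23*(-197) = -4531)
D(P) = 1/(2 - 124*P) (D(P) = 1/(P + (P*(-125) + 2)) = 1/(P + (-125*P + 2)) = 1/(P + (2 - 125*P)) = 1/(2 - 124*P))
z + D(A) = -4531 + 1/(2*(1 - 62*119)) = -4531 + 1/(2*(1 - 7378)) = -4531 + (½)/(-7377) = -4531 + (½)*(-1/7377) = -4531 - 1/14754 = -66850375/14754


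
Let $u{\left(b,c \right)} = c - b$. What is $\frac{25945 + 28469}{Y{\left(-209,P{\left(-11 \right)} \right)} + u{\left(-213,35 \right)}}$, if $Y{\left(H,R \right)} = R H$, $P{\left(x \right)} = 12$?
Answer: $- \frac{27207}{1130} \approx -24.077$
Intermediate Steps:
$Y{\left(H,R \right)} = H R$
$\frac{25945 + 28469}{Y{\left(-209,P{\left(-11 \right)} \right)} + u{\left(-213,35 \right)}} = \frac{25945 + 28469}{\left(-209\right) 12 + \left(35 - -213\right)} = \frac{54414}{-2508 + \left(35 + 213\right)} = \frac{54414}{-2508 + 248} = \frac{54414}{-2260} = 54414 \left(- \frac{1}{2260}\right) = - \frac{27207}{1130}$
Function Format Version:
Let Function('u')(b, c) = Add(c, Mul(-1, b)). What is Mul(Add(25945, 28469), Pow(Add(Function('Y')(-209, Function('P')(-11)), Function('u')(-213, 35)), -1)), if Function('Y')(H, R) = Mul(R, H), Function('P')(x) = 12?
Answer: Rational(-27207, 1130) ≈ -24.077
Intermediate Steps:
Function('Y')(H, R) = Mul(H, R)
Mul(Add(25945, 28469), Pow(Add(Function('Y')(-209, Function('P')(-11)), Function('u')(-213, 35)), -1)) = Mul(Add(25945, 28469), Pow(Add(Mul(-209, 12), Add(35, Mul(-1, -213))), -1)) = Mul(54414, Pow(Add(-2508, Add(35, 213)), -1)) = Mul(54414, Pow(Add(-2508, 248), -1)) = Mul(54414, Pow(-2260, -1)) = Mul(54414, Rational(-1, 2260)) = Rational(-27207, 1130)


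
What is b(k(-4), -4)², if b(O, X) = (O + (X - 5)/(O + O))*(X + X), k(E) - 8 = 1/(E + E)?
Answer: 167281/49 ≈ 3413.9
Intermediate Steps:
k(E) = 8 + 1/(2*E) (k(E) = 8 + 1/(E + E) = 8 + 1/(2*E))
b(O, X) = 2*X*(O + (-5 + X)/(2*O)) (b(O, X) = (O + (-5 + X)/((2*O)))*(2*X) = (O + (-5 + X)*(1/(2*O)))*(2*X) = (O + (-5 + X)/(2*O))*(2*X) = 2*X*(O + (-5 + X)/(2*O)))
b(k(-4), -4)² = (-4*(-5 - 4 + 2*(8 + (½)/(-4))²)/(8 + (½)/(-4)))² = (-4*(-5 - 4 + 2*(8 + (½)*(-¼))²)/(8 + (½)*(-¼)))² = (-4*(-5 - 4 + 2*(8 - ⅛)²)/(8 - ⅛))² = (-4*(-5 - 4 + 2*(63/8)²)/63/8)² = (-4*8/63*(-5 - 4 + 2*(3969/64)))² = (-4*8/63*(-5 - 4 + 3969/32))² = (-4*8/63*3681/32)² = (-409/7)² = 167281/49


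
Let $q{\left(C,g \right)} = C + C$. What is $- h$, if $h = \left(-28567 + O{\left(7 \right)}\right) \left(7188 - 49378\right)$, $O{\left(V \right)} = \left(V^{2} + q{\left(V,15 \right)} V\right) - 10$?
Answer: $-1199461700$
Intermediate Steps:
$q{\left(C,g \right)} = 2 C$
$O{\left(V \right)} = -10 + 3 V^{2}$ ($O{\left(V \right)} = \left(V^{2} + 2 V V\right) - 10 = \left(V^{2} + 2 V^{2}\right) - 10 = 3 V^{2} - 10 = -10 + 3 V^{2}$)
$h = 1199461700$ ($h = \left(-28567 - \left(10 - 3 \cdot 7^{2}\right)\right) \left(7188 - 49378\right) = \left(-28567 + \left(-10 + 3 \cdot 49\right)\right) \left(-42190\right) = \left(-28567 + \left(-10 + 147\right)\right) \left(-42190\right) = \left(-28567 + 137\right) \left(-42190\right) = \left(-28430\right) \left(-42190\right) = 1199461700$)
$- h = \left(-1\right) 1199461700 = -1199461700$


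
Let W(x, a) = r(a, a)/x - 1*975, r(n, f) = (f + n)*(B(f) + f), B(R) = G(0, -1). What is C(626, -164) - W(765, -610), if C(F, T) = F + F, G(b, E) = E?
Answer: 191647/153 ≈ 1252.6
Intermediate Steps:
B(R) = -1
r(n, f) = (-1 + f)*(f + n) (r(n, f) = (f + n)*(-1 + f) = (-1 + f)*(f + n))
C(F, T) = 2*F
W(x, a) = -975 + (-2*a + 2*a²)/x (W(x, a) = (a² - a - a + a*a)/x - 1*975 = (a² - a - a + a²)/x - 975 = (-2*a + 2*a²)/x - 975 = -975 + (-2*a + 2*a²)/x)
C(626, -164) - W(765, -610) = 2*626 - (-975*765 - 2*(-610) + 2*(-610)²)/765 = 1252 - (-745875 + 1220 + 2*372100)/765 = 1252 - (-745875 + 1220 + 744200)/765 = 1252 - (-455)/765 = 1252 - 1*(-91/153) = 1252 + 91/153 = 191647/153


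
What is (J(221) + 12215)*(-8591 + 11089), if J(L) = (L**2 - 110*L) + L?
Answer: 92343566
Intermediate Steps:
J(L) = L**2 - 109*L
(J(221) + 12215)*(-8591 + 11089) = (221*(-109 + 221) + 12215)*(-8591 + 11089) = (221*112 + 12215)*2498 = (24752 + 12215)*2498 = 36967*2498 = 92343566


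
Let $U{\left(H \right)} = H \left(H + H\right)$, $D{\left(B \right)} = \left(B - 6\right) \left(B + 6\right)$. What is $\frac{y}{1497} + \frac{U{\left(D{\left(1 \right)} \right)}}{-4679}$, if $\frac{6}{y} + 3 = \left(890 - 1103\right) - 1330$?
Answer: $- \frac{945035829}{1804816633} \approx -0.52362$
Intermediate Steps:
$D{\left(B \right)} = \left(-6 + B\right) \left(6 + B\right)$
$y = - \frac{3}{773}$ ($y = \frac{6}{-3 + \left(\left(890 - 1103\right) - 1330\right)} = \frac{6}{-3 - 1543} = \frac{6}{-1546} = 6 \left(- \frac{1}{1546}\right) = - \frac{3}{773} \approx -0.003881$)
$U{\left(H \right)} = 2 H^{2}$ ($U{\left(H \right)} = H 2 H = 2 H^{2}$)
$\frac{y}{1497} + \frac{U{\left(D{\left(1 \right)} \right)}}{-4679} = - \frac{3}{773 \cdot 1497} + \frac{2 \left(-36 + 1^{2}\right)^{2}}{-4679} = \left(- \frac{3}{773}\right) \frac{1}{1497} + 2 \left(-36 + 1\right)^{2} \left(- \frac{1}{4679}\right) = - \frac{1}{385727} + 2 \left(-35\right)^{2} \left(- \frac{1}{4679}\right) = - \frac{1}{385727} + 2 \cdot 1225 \left(- \frac{1}{4679}\right) = - \frac{1}{385727} + 2450 \left(- \frac{1}{4679}\right) = - \frac{1}{385727} - \frac{2450}{4679} = - \frac{945035829}{1804816633}$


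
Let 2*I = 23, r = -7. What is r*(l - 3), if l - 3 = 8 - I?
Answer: 49/2 ≈ 24.500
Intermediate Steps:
I = 23/2 (I = (1/2)*23 = 23/2 ≈ 11.500)
l = -1/2 (l = 3 + (8 - 1*23/2) = 3 + (8 - 23/2) = 3 - 7/2 = -1/2 ≈ -0.50000)
r*(l - 3) = -7*(-1/2 - 3) = -7*(-7/2) = 49/2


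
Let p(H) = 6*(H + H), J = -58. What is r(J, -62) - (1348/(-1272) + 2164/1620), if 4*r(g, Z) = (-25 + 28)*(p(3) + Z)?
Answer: -424493/21465 ≈ -19.776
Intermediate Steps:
p(H) = 12*H (p(H) = 6*(2*H) = 12*H)
r(g, Z) = 27 + 3*Z/4 (r(g, Z) = ((-25 + 28)*(12*3 + Z))/4 = (3*(36 + Z))/4 = (108 + 3*Z)/4 = 27 + 3*Z/4)
r(J, -62) - (1348/(-1272) + 2164/1620) = (27 + (3/4)*(-62)) - (1348/(-1272) + 2164/1620) = (27 - 93/2) - (1348*(-1/1272) + 2164*(1/1620)) = -39/2 - (-337/318 + 541/405) = -39/2 - 1*11851/42930 = -39/2 - 11851/42930 = -424493/21465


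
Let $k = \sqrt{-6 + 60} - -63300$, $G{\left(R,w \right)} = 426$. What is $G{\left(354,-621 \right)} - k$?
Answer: $-62874 - 3 \sqrt{6} \approx -62881.0$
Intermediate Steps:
$k = 63300 + 3 \sqrt{6}$ ($k = \sqrt{54} + 63300 = 3 \sqrt{6} + 63300 = 63300 + 3 \sqrt{6} \approx 63307.0$)
$G{\left(354,-621 \right)} - k = 426 - \left(63300 + 3 \sqrt{6}\right) = -62874 - 3 \sqrt{6}$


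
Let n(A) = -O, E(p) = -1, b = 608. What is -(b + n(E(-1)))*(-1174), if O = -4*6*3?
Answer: 798320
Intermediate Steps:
O = -72 (O = -24*3 = -72)
n(A) = 72 (n(A) = -1*(-72) = 72)
-(b + n(E(-1)))*(-1174) = -(608 + 72)*(-1174) = -680*(-1174) = -1*(-798320) = 798320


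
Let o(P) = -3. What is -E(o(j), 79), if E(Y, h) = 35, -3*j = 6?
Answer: -35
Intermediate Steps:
j = -2 (j = -⅓*6 = -2)
-E(o(j), 79) = -1*35 = -35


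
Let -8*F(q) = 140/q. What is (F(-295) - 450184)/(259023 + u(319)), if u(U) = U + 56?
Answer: -17707235/10202988 ≈ -1.7355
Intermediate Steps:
F(q) = -35/(2*q)
u(U) = 56 + U
(F(-295) - 450184)/(259023 + u(319)) = (-35/2/(-295) - 450184)/(259023 + (56 + 319)) = (-35/2*(-1/295) - 450184)/(259023 + 375) = (7/118 - 450184)/259398 = -53121705/118*1/259398 = -17707235/10202988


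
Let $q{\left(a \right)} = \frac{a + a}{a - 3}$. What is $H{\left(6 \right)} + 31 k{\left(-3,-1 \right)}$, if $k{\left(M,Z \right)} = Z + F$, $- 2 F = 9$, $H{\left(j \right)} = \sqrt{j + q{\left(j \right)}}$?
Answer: $- \frac{341}{2} + \sqrt{10} \approx -167.34$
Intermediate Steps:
$q{\left(a \right)} = \frac{2 a}{-3 + a}$
$H{\left(j \right)} = \sqrt{j + \frac{2 j}{-3 + j}}$
$F = - \frac{9}{2}$ ($F = \left(- \frac{1}{2}\right) 9 = - \frac{9}{2} \approx -4.5$)
$k{\left(M,Z \right)} = - \frac{9}{2} + Z$ ($k{\left(M,Z \right)} = Z - \frac{9}{2} = - \frac{9}{2} + Z$)
$H{\left(6 \right)} + 31 k{\left(-3,-1 \right)} = \sqrt{\frac{6 \left(-1 + 6\right)}{-3 + 6}} + 31 \left(- \frac{9}{2} - 1\right) = \sqrt{6 \cdot \frac{1}{3} \cdot 5} + 31 \left(- \frac{11}{2}\right) = \sqrt{6 \cdot \frac{1}{3} \cdot 5} - \frac{341}{2} = \sqrt{10} - \frac{341}{2} = - \frac{341}{2} + \sqrt{10}$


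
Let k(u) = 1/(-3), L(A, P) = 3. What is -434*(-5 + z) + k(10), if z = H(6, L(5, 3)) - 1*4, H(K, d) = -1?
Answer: 13019/3 ≈ 4339.7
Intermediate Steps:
z = -5 (z = -1 - 1*4 = -1 - 4 = -5)
k(u) = -⅓
-434*(-5 + z) + k(10) = -434*(-5 - 5) - ⅓ = -434*(-10) - ⅓ = -62*(-70) - ⅓ = 4340 - ⅓ = 13019/3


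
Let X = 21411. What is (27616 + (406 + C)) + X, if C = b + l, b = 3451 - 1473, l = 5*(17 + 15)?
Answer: 51571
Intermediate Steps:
l = 160 (l = 5*32 = 160)
b = 1978
C = 2138 (C = 1978 + 160 = 2138)
(27616 + (406 + C)) + X = (27616 + (406 + 2138)) + 21411 = (27616 + 2544) + 21411 = 30160 + 21411 = 51571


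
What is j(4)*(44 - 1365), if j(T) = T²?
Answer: -21136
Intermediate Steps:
j(4)*(44 - 1365) = 4²*(44 - 1365) = 16*(-1321) = -21136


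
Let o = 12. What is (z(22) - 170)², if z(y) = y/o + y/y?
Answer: 1006009/36 ≈ 27945.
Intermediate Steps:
z(y) = 1 + y/12 (z(y) = y/12 + y/y = y*(1/12) + 1 = y/12 + 1 = 1 + y/12)
(z(22) - 170)² = ((1 + (1/12)*22) - 170)² = ((1 + 11/6) - 170)² = (17/6 - 170)² = (-1003/6)² = 1006009/36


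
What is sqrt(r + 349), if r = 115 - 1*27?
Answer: sqrt(437) ≈ 20.905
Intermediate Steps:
r = 88 (r = 115 - 27 = 88)
sqrt(r + 349) = sqrt(88 + 349) = sqrt(437)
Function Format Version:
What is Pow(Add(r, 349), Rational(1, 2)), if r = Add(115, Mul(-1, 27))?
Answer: Pow(437, Rational(1, 2)) ≈ 20.905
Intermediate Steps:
r = 88 (r = Add(115, -27) = 88)
Pow(Add(r, 349), Rational(1, 2)) = Pow(Add(88, 349), Rational(1, 2)) = Pow(437, Rational(1, 2))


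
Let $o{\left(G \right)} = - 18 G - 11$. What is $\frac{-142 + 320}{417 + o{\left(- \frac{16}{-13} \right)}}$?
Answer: $\frac{1157}{2495} \approx 0.46373$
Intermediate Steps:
$o{\left(G \right)} = -11 - 18 G$
$\frac{-142 + 320}{417 + o{\left(- \frac{16}{-13} \right)}} = \frac{-142 + 320}{417 - \left(11 + 18 \left(- \frac{16}{-13}\right)\right)} = \frac{178}{417 - \left(11 + 18 \left(\left(-16\right) \left(- \frac{1}{13}\right)\right)\right)} = \frac{178}{417 - \frac{431}{13}} = \frac{178}{\frac{4990}{13}} = 178 \cdot \frac{13}{4990} = \frac{1157}{2495}$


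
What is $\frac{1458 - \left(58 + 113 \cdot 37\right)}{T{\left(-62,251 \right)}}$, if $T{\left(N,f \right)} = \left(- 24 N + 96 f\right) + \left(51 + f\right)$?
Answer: $- \frac{2781}{25886} \approx -0.10743$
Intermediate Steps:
$T{\left(N,f \right)} = 51 - 24 N + 97 f$
$\frac{1458 - \left(58 + 113 \cdot 37\right)}{T{\left(-62,251 \right)}} = \frac{1458 - \left(58 + 113 \cdot 37\right)}{51 - -1488 + 97 \cdot 251} = \frac{1458 - \left(58 + 4181\right)}{51 + 1488 + 24347} = \frac{1458 - 4239}{25886} = \left(1458 - 4239\right) \frac{1}{25886} = \left(-2781\right) \frac{1}{25886} = - \frac{2781}{25886}$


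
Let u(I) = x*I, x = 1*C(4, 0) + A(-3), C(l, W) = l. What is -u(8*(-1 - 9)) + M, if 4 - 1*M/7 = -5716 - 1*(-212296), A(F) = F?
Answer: -1445952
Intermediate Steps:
x = 1 (x = 1*4 - 3 = 4 - 3 = 1)
M = -1446032 (M = 28 - 7*(-5716 - 1*(-212296)) = 28 - 7*(-5716 + 212296) = 28 - 7*206580 = 28 - 1446060 = -1446032)
u(I) = I (u(I) = 1*I = I)
-u(8*(-1 - 9)) + M = -8*(-1 - 9) - 1446032 = -8*(-10) - 1446032 = -1*(-80) - 1446032 = 80 - 1446032 = -1445952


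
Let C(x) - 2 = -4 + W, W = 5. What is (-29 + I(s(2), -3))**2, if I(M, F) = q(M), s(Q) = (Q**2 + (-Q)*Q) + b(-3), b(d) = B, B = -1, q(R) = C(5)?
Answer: 676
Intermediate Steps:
C(x) = 3 (C(x) = 2 + (-4 + 5) = 2 + 1 = 3)
q(R) = 3
b(d) = -1
s(Q) = -1 (s(Q) = (Q**2 + (-Q)*Q) - 1 = (Q**2 - Q**2) - 1 = 0 - 1 = -1)
I(M, F) = 3
(-29 + I(s(2), -3))**2 = (-29 + 3)**2 = (-26)**2 = 676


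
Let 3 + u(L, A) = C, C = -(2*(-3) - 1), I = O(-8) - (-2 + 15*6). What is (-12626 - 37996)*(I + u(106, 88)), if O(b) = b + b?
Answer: 5062200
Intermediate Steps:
O(b) = 2*b
I = -104 (I = 2*(-8) - (-2 + 15*6) = -16 - (-2 + 90) = -16 - 1*88 = -16 - 88 = -104)
C = 7 (C = -(-6 - 1) = -1*(-7) = 7)
u(L, A) = 4 (u(L, A) = -3 + 7 = 4)
(-12626 - 37996)*(I + u(106, 88)) = (-12626 - 37996)*(-104 + 4) = -50622*(-100) = 5062200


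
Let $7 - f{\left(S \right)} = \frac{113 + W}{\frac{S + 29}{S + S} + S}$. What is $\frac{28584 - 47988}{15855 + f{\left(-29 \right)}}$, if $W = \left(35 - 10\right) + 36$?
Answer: $- \frac{4851}{3967} \approx -1.2228$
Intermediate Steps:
$W = 61$ ($W = 25 + 36 = 61$)
$f{\left(S \right)} = 7 - \frac{174}{S + \frac{29 + S}{2 S}}$ ($f{\left(S \right)} = 7 - \frac{113 + 61}{\frac{S + 29}{S + S} + S} = 7 - \frac{174}{\frac{29 + S}{2 S} + S} = 7 - \frac{174}{S + \frac{29 + S}{2 S}}$)
$\frac{28584 - 47988}{15855 + f{\left(-29 \right)}} = \frac{28584 - 47988}{15855 + \frac{203 - -9889 + 14 \left(-29\right)^{2}}{29 - 29 + 2 \left(-29\right)^{2}}} = - \frac{19404}{15855 + \frac{203 + 9889 + 14 \cdot 841}{29 - 29 + 2 \cdot 841}} = - \frac{19404}{15855 + \frac{203 + 9889 + 11774}{29 - 29 + 1682}} = - \frac{19404}{15855 + \frac{1}{1682} \cdot 21866} = - \frac{19404}{15855 + 13} = - \frac{19404}{15868} = \left(-19404\right) \frac{1}{15868} = - \frac{4851}{3967}$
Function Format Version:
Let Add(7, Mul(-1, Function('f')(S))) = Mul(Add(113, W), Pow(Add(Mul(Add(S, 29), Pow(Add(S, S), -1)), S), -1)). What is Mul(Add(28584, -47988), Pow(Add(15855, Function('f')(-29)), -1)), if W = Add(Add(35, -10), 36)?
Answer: Rational(-4851, 3967) ≈ -1.2228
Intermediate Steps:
W = 61 (W = Add(25, 36) = 61)
Function('f')(S) = Add(7, Mul(-174, Pow(Add(S, Mul(Rational(1, 2), Pow(S, -1), Add(29, S))), -1))) (Function('f')(S) = Add(7, Mul(-1, Mul(Add(113, 61), Pow(Add(Mul(Add(S, 29), Pow(Add(S, S), -1)), S), -1)))) = Add(7, Mul(-1, Mul(174, Pow(Add(Mul(Add(29, S), Pow(Mul(2, S), -1)), S), -1)))) = Add(7, Mul(-1, Mul(174, Pow(Add(Mul(Add(29, S), Mul(Rational(1, 2), Pow(S, -1))), S), -1)))) = Add(7, Mul(-1, Mul(174, Pow(Add(Mul(Rational(1, 2), Pow(S, -1), Add(29, S)), S), -1)))) = Add(7, Mul(-1, Mul(174, Pow(Add(S, Mul(Rational(1, 2), Pow(S, -1), Add(29, S))), -1)))) = Add(7, Mul(-174, Pow(Add(S, Mul(Rational(1, 2), Pow(S, -1), Add(29, S))), -1))))
Mul(Add(28584, -47988), Pow(Add(15855, Function('f')(-29)), -1)) = Mul(Add(28584, -47988), Pow(Add(15855, Mul(Pow(Add(29, -29, Mul(2, Pow(-29, 2))), -1), Add(203, Mul(-341, -29), Mul(14, Pow(-29, 2))))), -1)) = Mul(-19404, Pow(Add(15855, Mul(Pow(Add(29, -29, Mul(2, 841)), -1), Add(203, 9889, Mul(14, 841)))), -1)) = Mul(-19404, Pow(Add(15855, Mul(Pow(Add(29, -29, 1682), -1), Add(203, 9889, 11774))), -1)) = Mul(-19404, Pow(Add(15855, Mul(Pow(1682, -1), 21866)), -1)) = Mul(-19404, Pow(Add(15855, Mul(Rational(1, 1682), 21866)), -1)) = Mul(-19404, Pow(Add(15855, 13), -1)) = Mul(-19404, Pow(15868, -1)) = Mul(-19404, Rational(1, 15868)) = Rational(-4851, 3967)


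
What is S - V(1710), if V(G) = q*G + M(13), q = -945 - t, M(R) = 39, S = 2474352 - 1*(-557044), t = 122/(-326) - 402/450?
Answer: 3785788661/815 ≈ 4.6451e+6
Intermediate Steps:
t = -15496/12225 (t = 122*(-1/326) - 402*1/450 = -61/163 - 67/75 = -15496/12225 ≈ -1.2676)
S = 3031396 (S = 2474352 + 557044 = 3031396)
q = -11537129/12225 (q = -945 - 1*(-15496/12225) = -945 + 15496/12225 = -11537129/12225 ≈ -943.73)
V(G) = 39 - 11537129*G/12225 (V(G) = -11537129*G/12225 + 39 = 39 - 11537129*G/12225)
S - V(1710) = 3031396 - (39 - 11537129/12225*1710) = 3031396 - (39 - 1315232706/815) = 3031396 - 1*(-1315200921/815) = 3031396 + 1315200921/815 = 3785788661/815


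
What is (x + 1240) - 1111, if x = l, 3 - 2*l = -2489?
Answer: 1375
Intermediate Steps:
l = 1246 (l = 3/2 - 1/2*(-2489) = 3/2 + 2489/2 = 1246)
x = 1246
(x + 1240) - 1111 = (1246 + 1240) - 1111 = 2486 - 1111 = 1375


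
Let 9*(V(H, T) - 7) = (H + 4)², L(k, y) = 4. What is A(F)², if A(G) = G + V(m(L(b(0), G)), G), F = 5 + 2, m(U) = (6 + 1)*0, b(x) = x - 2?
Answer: 20164/81 ≈ 248.94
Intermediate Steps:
b(x) = -2 + x
m(U) = 0 (m(U) = 7*0 = 0)
V(H, T) = 7 + (4 + H)²/9 (V(H, T) = 7 + (H + 4)²/9 = 7 + (4 + H)²/9)
F = 7
A(G) = 79/9 + G (A(G) = G + (7 + (4 + 0)²/9) = G + (7 + (⅑)*4²) = G + (7 + (⅑)*16) = G + (7 + 16/9) = G + 79/9 = 79/9 + G)
A(F)² = (79/9 + 7)² = (142/9)² = 20164/81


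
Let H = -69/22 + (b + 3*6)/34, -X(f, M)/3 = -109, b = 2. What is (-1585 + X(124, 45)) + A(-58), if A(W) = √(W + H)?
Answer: -1258 + I*√8469230/374 ≈ -1258.0 + 7.7813*I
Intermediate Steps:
X(f, M) = 327 (X(f, M) = -3*(-109) = 327)
H = -953/374 (H = -69/22 + (2 + 3*6)/34 = -69*1/22 + (2 + 18)*(1/34) = -69/22 + 20*(1/34) = -69/22 + 10/17 = -953/374 ≈ -2.5481)
A(W) = √(-953/374 + W) (A(W) = √(W - 953/374) = √(-953/374 + W))
(-1585 + X(124, 45)) + A(-58) = (-1585 + 327) + √(-356422 + 139876*(-58))/374 = -1258 + √(-356422 - 8112808)/374 = -1258 + √(-8469230)/374 = -1258 + (I*√8469230)/374 = -1258 + I*√8469230/374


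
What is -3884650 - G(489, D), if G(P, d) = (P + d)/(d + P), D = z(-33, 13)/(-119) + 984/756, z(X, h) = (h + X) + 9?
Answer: -3884651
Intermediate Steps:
z(X, h) = 9 + X + h (z(X, h) = (X + h) + 9 = 9 + X + h)
D = 1493/1071 (D = (9 - 33 + 13)/(-119) + 984/756 = -11*(-1/119) + 984*(1/756) = 11/119 + 82/63 = 1493/1071 ≈ 1.3940)
G(P, d) = 1 (G(P, d) = (P + d)/(P + d) = 1)
-3884650 - G(489, D) = -3884650 - 1*1 = -3884650 - 1 = -3884651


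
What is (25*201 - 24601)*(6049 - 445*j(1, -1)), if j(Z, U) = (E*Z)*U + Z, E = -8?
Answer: -40013344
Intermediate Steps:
j(Z, U) = Z - 8*U*Z (j(Z, U) = (-8*Z)*U + Z = -8*U*Z + Z = Z - 8*U*Z)
(25*201 - 24601)*(6049 - 445*j(1, -1)) = (25*201 - 24601)*(6049 - 445*(1 - 8*(-1))) = (5025 - 24601)*(6049 - 445*(1 + 8)) = -19576*(6049 - 445*9) = -19576*(6049 - 4005) = -19576*2044 = -40013344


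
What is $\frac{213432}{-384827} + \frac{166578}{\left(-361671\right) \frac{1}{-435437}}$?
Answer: $\frac{9304350284197250}{46393588639} \approx 2.0055 \cdot 10^{5}$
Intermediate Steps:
$\frac{213432}{-384827} + \frac{166578}{\left(-361671\right) \frac{1}{-435437}} = 213432 \left(- \frac{1}{384827}\right) + \frac{166578}{\left(-361671\right) \left(- \frac{1}{435437}\right)} = - \frac{213432}{384827} + \frac{166578}{\frac{361671}{435437}} = - \frac{213432}{384827} + 166578 \cdot \frac{435437}{361671} = - \frac{213432}{384827} + \frac{24178074862}{120557} = \frac{9304350284197250}{46393588639}$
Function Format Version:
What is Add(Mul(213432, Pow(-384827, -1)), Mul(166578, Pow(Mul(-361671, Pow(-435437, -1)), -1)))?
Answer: Rational(9304350284197250, 46393588639) ≈ 2.0055e+5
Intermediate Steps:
Add(Mul(213432, Pow(-384827, -1)), Mul(166578, Pow(Mul(-361671, Pow(-435437, -1)), -1))) = Add(Mul(213432, Rational(-1, 384827)), Mul(166578, Pow(Mul(-361671, Rational(-1, 435437)), -1))) = Add(Rational(-213432, 384827), Mul(166578, Pow(Rational(361671, 435437), -1))) = Add(Rational(-213432, 384827), Mul(166578, Rational(435437, 361671))) = Add(Rational(-213432, 384827), Rational(24178074862, 120557)) = Rational(9304350284197250, 46393588639)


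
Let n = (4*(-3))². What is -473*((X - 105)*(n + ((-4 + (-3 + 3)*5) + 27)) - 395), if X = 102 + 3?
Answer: 186835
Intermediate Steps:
X = 105
n = 144 (n = (-12)² = 144)
-473*((X - 105)*(n + ((-4 + (-3 + 3)*5) + 27)) - 395) = -473*((105 - 105)*(144 + ((-4 + (-3 + 3)*5) + 27)) - 395) = -473*(0*(144 + ((-4 + 0*5) + 27)) - 395) = -473*(0*(144 + ((-4 + 0) + 27)) - 395) = -473*(0*(144 + (-4 + 27)) - 395) = -473*(0*(144 + 23) - 395) = -473*(0*167 - 395) = -473*(0 - 395) = -473*(-395) = 186835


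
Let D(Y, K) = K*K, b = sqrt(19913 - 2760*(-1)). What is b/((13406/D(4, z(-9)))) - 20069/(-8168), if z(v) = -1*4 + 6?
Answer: 20069/8168 + 2*sqrt(22673)/6703 ≈ 2.5020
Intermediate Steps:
z(v) = 2 (z(v) = -4 + 6 = 2)
b = sqrt(22673) (b = sqrt(19913 + 2760) = sqrt(22673) ≈ 150.58)
D(Y, K) = K**2
b/((13406/D(4, z(-9)))) - 20069/(-8168) = sqrt(22673)/((13406/(2**2))) - 20069/(-8168) = sqrt(22673)/((13406/4)) - 20069*(-1/8168) = sqrt(22673)/((13406*(1/4))) + 20069/8168 = sqrt(22673)/(6703/2) + 20069/8168 = sqrt(22673)*(2/6703) + 20069/8168 = 2*sqrt(22673)/6703 + 20069/8168 = 20069/8168 + 2*sqrt(22673)/6703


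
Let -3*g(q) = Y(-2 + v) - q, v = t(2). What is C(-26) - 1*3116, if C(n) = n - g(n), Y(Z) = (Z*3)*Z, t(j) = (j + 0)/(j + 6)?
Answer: -150253/48 ≈ -3130.3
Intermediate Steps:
t(j) = j/(6 + j)
v = ¼ (v = 2/(6 + 2) = 2/8 = 2*(⅛) = ¼ ≈ 0.25000)
Y(Z) = 3*Z² (Y(Z) = (3*Z)*Z = 3*Z²)
g(q) = -49/16 + q/3 (g(q) = -(3*(-2 + ¼)² - q)/3 = -(3*(-7/4)² - q)/3 = -(3*(49/16) - q)/3 = -(147/16 - q)/3 = -49/16 + q/3)
C(n) = 49/16 + 2*n/3 (C(n) = n - (-49/16 + n/3) = n + (49/16 - n/3) = 49/16 + 2*n/3)
C(-26) - 1*3116 = (49/16 + (⅔)*(-26)) - 1*3116 = (49/16 - 52/3) - 3116 = -685/48 - 3116 = -150253/48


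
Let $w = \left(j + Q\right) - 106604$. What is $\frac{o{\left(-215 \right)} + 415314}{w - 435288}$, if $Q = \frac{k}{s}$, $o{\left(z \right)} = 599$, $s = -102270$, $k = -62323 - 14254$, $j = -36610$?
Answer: $- \frac{42535422510}{59163322963} \approx -0.71895$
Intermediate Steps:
$k = -76577$ ($k = -62323 - 14254 = -76577$)
$Q = \frac{76577}{102270}$ ($Q = - \frac{76577}{-102270} = \left(-76577\right) \left(- \frac{1}{102270}\right) = \frac{76577}{102270} \approx 0.74877$)
$w = - \frac{14646419203}{102270}$ ($w = \left(-36610 + \frac{76577}{102270}\right) - 106604 = - \frac{3744028123}{102270} - 106604 = - \frac{14646419203}{102270} \approx -1.4321 \cdot 10^{5}$)
$\frac{o{\left(-215 \right)} + 415314}{w - 435288} = \frac{599 + 415314}{- \frac{14646419203}{102270} - 435288} = \frac{415913}{- \frac{59163322963}{102270}} = 415913 \left(- \frac{102270}{59163322963}\right) = - \frac{42535422510}{59163322963}$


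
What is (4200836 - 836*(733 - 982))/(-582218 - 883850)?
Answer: -1102250/366517 ≈ -3.0074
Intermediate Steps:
(4200836 - 836*(733 - 982))/(-582218 - 883850) = (4200836 - 836*(-249))/(-1466068) = (4200836 + 208164)*(-1/1466068) = 4409000*(-1/1466068) = -1102250/366517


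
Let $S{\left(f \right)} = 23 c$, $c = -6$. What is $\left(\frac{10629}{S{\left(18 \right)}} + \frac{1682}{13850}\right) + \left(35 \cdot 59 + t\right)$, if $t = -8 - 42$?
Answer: $\frac{617381661}{318550} \approx 1938.1$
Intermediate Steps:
$t = -50$
$S{\left(f \right)} = -138$ ($S{\left(f \right)} = 23 \left(-6\right) = -138$)
$\left(\frac{10629}{S{\left(18 \right)}} + \frac{1682}{13850}\right) + \left(35 \cdot 59 + t\right) = \left(\frac{10629}{-138} + \frac{1682}{13850}\right) + \left(35 \cdot 59 - 50\right) = \left(10629 \left(- \frac{1}{138}\right) + 1682 \cdot \frac{1}{13850}\right) + \left(2065 - 50\right) = \left(- \frac{3543}{46} + \frac{841}{6925}\right) + 2015 = - \frac{24496589}{318550} + 2015 = \frac{617381661}{318550}$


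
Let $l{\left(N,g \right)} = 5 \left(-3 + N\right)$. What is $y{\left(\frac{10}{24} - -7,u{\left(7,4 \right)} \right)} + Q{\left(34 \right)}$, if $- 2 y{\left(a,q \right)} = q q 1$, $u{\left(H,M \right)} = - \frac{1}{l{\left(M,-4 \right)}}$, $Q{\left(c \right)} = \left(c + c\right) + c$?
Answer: $\frac{5099}{50} \approx 101.98$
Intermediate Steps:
$l{\left(N,g \right)} = -15 + 5 N$
$Q{\left(c \right)} = 3 c$ ($Q{\left(c \right)} = 2 c + c = 3 c$)
$u{\left(H,M \right)} = - \frac{1}{-15 + 5 M}$
$y{\left(a,q \right)} = - \frac{q^{2}}{2}$ ($y{\left(a,q \right)} = - \frac{q q 1}{2} = - \frac{q^{2} \cdot 1}{2} = - \frac{q^{2}}{2}$)
$y{\left(\frac{10}{24} - -7,u{\left(7,4 \right)} \right)} + Q{\left(34 \right)} = - \frac{\left(- \frac{1}{-15 + 5 \cdot 4}\right)^{2}}{2} + 3 \cdot 34 = - \frac{\left(- \frac{1}{-15 + 20}\right)^{2}}{2} + 102 = - \frac{\left(- \frac{1}{5}\right)^{2}}{2} + 102 = \left(- \frac{1}{2}\right) \frac{1}{25} + 102 = - \frac{1}{50} + 102 = \frac{5099}{50}$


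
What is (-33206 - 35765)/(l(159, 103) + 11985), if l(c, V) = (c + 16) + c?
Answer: -68971/12319 ≈ -5.5987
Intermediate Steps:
l(c, V) = 16 + 2*c (l(c, V) = (16 + c) + c = 16 + 2*c)
(-33206 - 35765)/(l(159, 103) + 11985) = (-33206 - 35765)/((16 + 2*159) + 11985) = -68971/((16 + 318) + 11985) = -68971/(334 + 11985) = -68971/12319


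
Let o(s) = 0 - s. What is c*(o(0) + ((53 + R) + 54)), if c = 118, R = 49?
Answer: 18408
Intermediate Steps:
o(s) = -s
c*(o(0) + ((53 + R) + 54)) = 118*(-1*0 + ((53 + 49) + 54)) = 118*(0 + (102 + 54)) = 118*(0 + 156) = 118*156 = 18408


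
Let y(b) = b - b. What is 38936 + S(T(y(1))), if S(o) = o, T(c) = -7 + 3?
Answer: 38932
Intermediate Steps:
y(b) = 0
T(c) = -4
38936 + S(T(y(1))) = 38936 - 4 = 38932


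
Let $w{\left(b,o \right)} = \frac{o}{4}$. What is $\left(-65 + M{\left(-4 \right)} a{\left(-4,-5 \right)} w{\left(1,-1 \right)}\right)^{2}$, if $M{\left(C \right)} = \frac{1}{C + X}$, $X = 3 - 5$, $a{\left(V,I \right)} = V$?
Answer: $\frac{152881}{36} \approx 4246.7$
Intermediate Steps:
$w{\left(b,o \right)} = \frac{o}{4}$ ($w{\left(b,o \right)} = o \frac{1}{4} = \frac{o}{4}$)
$X = -2$
$M{\left(C \right)} = \frac{1}{-2 + C}$ ($M{\left(C \right)} = \frac{1}{C - 2} = \frac{1}{-2 + C}$)
$\left(-65 + M{\left(-4 \right)} a{\left(-4,-5 \right)} w{\left(1,-1 \right)}\right)^{2} = \left(-65 + \frac{1}{-2 - 4} \left(-4\right) \frac{1}{4} \left(-1\right)\right)^{2} = \left(-65 + \frac{1}{-6} \left(-4\right) \left(- \frac{1}{4}\right)\right)^{2} = \left(-65 + \left(- \frac{1}{6}\right) \left(-4\right) \left(- \frac{1}{4}\right)\right)^{2} = \left(-65 + \frac{2}{3} \left(- \frac{1}{4}\right)\right)^{2} = \left(-65 - \frac{1}{6}\right)^{2} = \left(- \frac{391}{6}\right)^{2} = \frac{152881}{36}$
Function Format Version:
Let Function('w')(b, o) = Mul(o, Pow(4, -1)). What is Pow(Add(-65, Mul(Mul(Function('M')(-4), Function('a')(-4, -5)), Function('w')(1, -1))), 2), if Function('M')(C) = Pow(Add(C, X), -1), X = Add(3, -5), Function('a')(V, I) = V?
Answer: Rational(152881, 36) ≈ 4246.7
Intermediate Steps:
Function('w')(b, o) = Mul(Rational(1, 4), o) (Function('w')(b, o) = Mul(o, Rational(1, 4)) = Mul(Rational(1, 4), o))
X = -2
Function('M')(C) = Pow(Add(-2, C), -1) (Function('M')(C) = Pow(Add(C, -2), -1) = Pow(Add(-2, C), -1))
Pow(Add(-65, Mul(Mul(Function('M')(-4), Function('a')(-4, -5)), Function('w')(1, -1))), 2) = Pow(Add(-65, Mul(Mul(Pow(Add(-2, -4), -1), -4), Mul(Rational(1, 4), -1))), 2) = Pow(Add(-65, Mul(Mul(Pow(-6, -1), -4), Rational(-1, 4))), 2) = Pow(Add(-65, Mul(Mul(Rational(-1, 6), -4), Rational(-1, 4))), 2) = Pow(Add(-65, Mul(Rational(2, 3), Rational(-1, 4))), 2) = Pow(Add(-65, Rational(-1, 6)), 2) = Pow(Rational(-391, 6), 2) = Rational(152881, 36)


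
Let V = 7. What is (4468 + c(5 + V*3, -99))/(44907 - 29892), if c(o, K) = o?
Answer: 214/715 ≈ 0.29930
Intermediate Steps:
(4468 + c(5 + V*3, -99))/(44907 - 29892) = (4468 + (5 + 7*3))/(44907 - 29892) = (4468 + (5 + 21))/15015 = (4468 + 26)*(1/15015) = 4494*(1/15015) = 214/715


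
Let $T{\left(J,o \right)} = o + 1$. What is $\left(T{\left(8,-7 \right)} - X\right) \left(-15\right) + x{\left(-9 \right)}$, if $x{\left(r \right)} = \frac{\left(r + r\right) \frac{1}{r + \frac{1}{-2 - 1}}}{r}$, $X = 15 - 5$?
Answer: $\frac{3357}{14} \approx 239.79$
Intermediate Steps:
$T{\left(J,o \right)} = 1 + o$
$X = 10$
$x{\left(r \right)} = \frac{2}{- \frac{1}{3} + r}$ ($x{\left(r \right)} = \frac{2 r \frac{1}{r + \frac{1}{-3}}}{r} = \frac{2 r \frac{1}{r - \frac{1}{3}}}{r} = \frac{2 r \frac{1}{- \frac{1}{3} + r}}{r} = \frac{2}{- \frac{1}{3} + r}$)
$\left(T{\left(8,-7 \right)} - X\right) \left(-15\right) + x{\left(-9 \right)} = \left(\left(1 - 7\right) - 10\right) \left(-15\right) + \frac{6}{-1 + 3 \left(-9\right)} = \left(-6 - 10\right) \left(-15\right) + \frac{6}{-1 - 27} = \left(-16\right) \left(-15\right) + \frac{6}{-28} = 240 + 6 \left(- \frac{1}{28}\right) = 240 - \frac{3}{14} = \frac{3357}{14}$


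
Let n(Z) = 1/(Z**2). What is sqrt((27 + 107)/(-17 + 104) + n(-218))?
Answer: sqrt(554042361)/18966 ≈ 1.2411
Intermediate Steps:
n(Z) = Z**(-2)
sqrt((27 + 107)/(-17 + 104) + n(-218)) = sqrt((27 + 107)/(-17 + 104) + (-218)**(-2)) = sqrt(134/87 + 1/47524) = sqrt(6368303/4134588) = sqrt(554042361)/18966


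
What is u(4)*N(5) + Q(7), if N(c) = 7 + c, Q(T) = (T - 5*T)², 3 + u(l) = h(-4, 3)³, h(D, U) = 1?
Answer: 760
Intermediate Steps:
u(l) = -2 (u(l) = -3 + 1³ = -3 + 1 = -2)
Q(T) = 16*T² (Q(T) = (-4*T)² = 16*T²)
u(4)*N(5) + Q(7) = -2*(7 + 5) + 16*7² = -2*12 + 16*49 = -24 + 784 = 760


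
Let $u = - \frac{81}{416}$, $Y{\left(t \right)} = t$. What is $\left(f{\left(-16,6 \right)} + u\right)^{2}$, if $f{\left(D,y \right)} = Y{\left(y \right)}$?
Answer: $\frac{5832225}{173056} \approx 33.701$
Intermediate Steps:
$f{\left(D,y \right)} = y$
$u = - \frac{81}{416}$ ($u = \left(-81\right) \frac{1}{416} = - \frac{81}{416} \approx -0.19471$)
$\left(f{\left(-16,6 \right)} + u\right)^{2} = \left(6 - \frac{81}{416}\right)^{2} = \left(\frac{2415}{416}\right)^{2} = \frac{5832225}{173056}$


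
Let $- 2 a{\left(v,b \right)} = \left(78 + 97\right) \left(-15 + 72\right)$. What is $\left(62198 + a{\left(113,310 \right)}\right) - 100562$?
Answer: $- \frac{86703}{2} \approx -43352.0$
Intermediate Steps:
$a{\left(v,b \right)} = - \frac{9975}{2}$ ($a{\left(v,b \right)} = - \frac{\left(78 + 97\right) \left(-15 + 72\right)}{2} = - \frac{175 \cdot 57}{2} = \left(- \frac{1}{2}\right) 9975 = - \frac{9975}{2}$)
$\left(62198 + a{\left(113,310 \right)}\right) - 100562 = \left(62198 - \frac{9975}{2}\right) - 100562 = \frac{114421}{2} - 100562 = - \frac{86703}{2}$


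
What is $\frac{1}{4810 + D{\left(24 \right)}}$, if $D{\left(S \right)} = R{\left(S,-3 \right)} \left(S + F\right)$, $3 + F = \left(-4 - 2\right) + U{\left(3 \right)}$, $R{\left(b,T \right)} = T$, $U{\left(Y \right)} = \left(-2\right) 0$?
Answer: $\frac{1}{4765} \approx 0.00020986$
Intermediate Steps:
$U{\left(Y \right)} = 0$
$F = -9$ ($F = -3 + \left(\left(-4 - 2\right) + 0\right) = -3 + \left(-6 + 0\right) = -3 - 6 = -9$)
$D{\left(S \right)} = 27 - 3 S$ ($D{\left(S \right)} = - 3 \left(S - 9\right) = - 3 \left(-9 + S\right) = 27 - 3 S$)
$\frac{1}{4810 + D{\left(24 \right)}} = \frac{1}{4810 + \left(27 - 72\right)} = \frac{1}{4810 - 45} = \frac{1}{4765}$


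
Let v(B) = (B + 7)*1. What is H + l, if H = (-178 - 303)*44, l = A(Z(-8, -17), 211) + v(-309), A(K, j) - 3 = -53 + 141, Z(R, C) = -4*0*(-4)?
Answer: -21375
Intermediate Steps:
v(B) = 7 + B (v(B) = (7 + B)*1 = 7 + B)
Z(R, C) = 0 (Z(R, C) = 0*(-4) = 0)
A(K, j) = 91 (A(K, j) = 3 + (-53 + 141) = 3 + 88 = 91)
l = -211 (l = 91 + (7 - 309) = 91 - 302 = -211)
H = -21164 (H = -481*44 = -21164)
H + l = -21164 - 211 = -21375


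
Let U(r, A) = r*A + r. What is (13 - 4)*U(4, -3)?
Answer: -72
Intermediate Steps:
U(r, A) = r + A*r (U(r, A) = A*r + r = r + A*r)
(13 - 4)*U(4, -3) = (13 - 4)*(4*(1 - 3)) = 9*(4*(-2)) = 9*(-8) = -72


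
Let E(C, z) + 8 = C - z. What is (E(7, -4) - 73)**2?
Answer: 4900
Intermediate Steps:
E(C, z) = -8 + C - z (E(C, z) = -8 + (C - z) = -8 + C - z)
(E(7, -4) - 73)**2 = ((-8 + 7 - 1*(-4)) - 73)**2 = ((-8 + 7 + 4) - 73)**2 = (3 - 73)**2 = (-70)**2 = 4900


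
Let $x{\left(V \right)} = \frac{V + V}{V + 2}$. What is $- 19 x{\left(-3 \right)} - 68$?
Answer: $-182$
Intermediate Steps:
$x{\left(V \right)} = \frac{2 V}{2 + V}$
$- 19 x{\left(-3 \right)} - 68 = - 19 \cdot 2 \left(-3\right) \frac{1}{2 - 3} - 68 = - 19 \cdot 2 \left(-3\right) \frac{1}{-1} - 68 = - 19 \cdot 2 \left(-3\right) \left(-1\right) - 68 = \left(-19\right) 6 - 68 = -114 - 68 = -182$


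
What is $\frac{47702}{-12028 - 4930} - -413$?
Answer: $\frac{57016}{139} \approx 410.19$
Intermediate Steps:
$\frac{47702}{-12028 - 4930} - -413 = \frac{47702}{-16958} + 413 = 47702 \left(- \frac{1}{16958}\right) + 413 = - \frac{391}{139} + 413 = \frac{57016}{139}$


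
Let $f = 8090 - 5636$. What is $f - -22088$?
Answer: $24542$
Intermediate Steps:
$f = 2454$
$f - -22088 = 2454 - -22088 = 2454 + 22088 = 24542$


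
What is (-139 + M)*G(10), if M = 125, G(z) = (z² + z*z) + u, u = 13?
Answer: -2982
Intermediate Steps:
G(z) = 13 + 2*z² (G(z) = (z² + z*z) + 13 = (z² + z²) + 13 = 2*z² + 13 = 13 + 2*z²)
(-139 + M)*G(10) = (-139 + 125)*(13 + 2*10²) = -14*(13 + 2*100) = -14*(13 + 200) = -14*213 = -2982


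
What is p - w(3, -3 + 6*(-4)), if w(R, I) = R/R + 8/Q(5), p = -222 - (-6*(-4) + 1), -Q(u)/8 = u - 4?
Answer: -247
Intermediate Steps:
Q(u) = 32 - 8*u (Q(u) = -8*(u - 4) = -8*(-4 + u) = 32 - 8*u)
p = -247 (p = -222 - (24 + 1) = -222 - 1*25 = -222 - 25 = -247)
w(R, I) = 0 (w(R, I) = R/R + 8/(32 - 8*5) = 1 + 8/(32 - 40) = 1 + 8/(-8) = 1 + 8*(-⅛) = 1 - 1 = 0)
p - w(3, -3 + 6*(-4)) = -247 - 1*0 = -247 + 0 = -247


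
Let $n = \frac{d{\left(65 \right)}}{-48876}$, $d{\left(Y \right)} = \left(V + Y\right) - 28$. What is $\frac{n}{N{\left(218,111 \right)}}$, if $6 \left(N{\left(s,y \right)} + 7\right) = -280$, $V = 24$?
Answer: $\frac{61}{2623012} \approx 2.3256 \cdot 10^{-5}$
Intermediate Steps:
$N{\left(s,y \right)} = - \frac{161}{3}$ ($N{\left(s,y \right)} = -7 + \frac{1}{6} \left(-280\right) = -7 - \frac{140}{3} = - \frac{161}{3}$)
$d{\left(Y \right)} = -4 + Y$ ($d{\left(Y \right)} = \left(24 + Y\right) - 28 = -4 + Y$)
$n = - \frac{61}{48876}$ ($n = \frac{-4 + 65}{-48876} = 61 \left(- \frac{1}{48876}\right) = - \frac{61}{48876} \approx -0.0012481$)
$\frac{n}{N{\left(218,111 \right)}} = - \frac{61}{48876 \left(- \frac{161}{3}\right)} = \left(- \frac{61}{48876}\right) \left(- \frac{3}{161}\right) = \frac{61}{2623012}$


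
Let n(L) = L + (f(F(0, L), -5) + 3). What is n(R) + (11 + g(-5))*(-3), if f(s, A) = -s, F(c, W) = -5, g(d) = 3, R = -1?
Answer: -35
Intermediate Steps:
n(L) = 8 + L (n(L) = L + (-1*(-5) + 3) = L + (5 + 3) = L + 8 = 8 + L)
n(R) + (11 + g(-5))*(-3) = (8 - 1) + (11 + 3)*(-3) = 7 + 14*(-3) = 7 - 42 = -35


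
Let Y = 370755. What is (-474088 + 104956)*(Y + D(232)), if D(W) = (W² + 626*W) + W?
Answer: -210421112676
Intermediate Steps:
D(W) = W² + 627*W
(-474088 + 104956)*(Y + D(232)) = (-474088 + 104956)*(370755 + 232*(627 + 232)) = -369132*(370755 + 232*859) = -369132*(370755 + 199288) = -369132*570043 = -210421112676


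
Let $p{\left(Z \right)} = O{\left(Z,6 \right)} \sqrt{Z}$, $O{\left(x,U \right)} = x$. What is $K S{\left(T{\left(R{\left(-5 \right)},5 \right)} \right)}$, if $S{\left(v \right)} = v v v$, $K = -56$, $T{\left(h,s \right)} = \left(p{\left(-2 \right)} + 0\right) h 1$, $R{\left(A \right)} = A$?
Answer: $112000 i \sqrt{2} \approx 1.5839 \cdot 10^{5} i$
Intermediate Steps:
$p{\left(Z \right)} = Z^{\frac{3}{2}}$ ($p{\left(Z \right)} = Z \sqrt{Z} = Z^{\frac{3}{2}}$)
$T{\left(h,s \right)} = - 2 i h \sqrt{2}$ ($T{\left(h,s \right)} = \left(\left(-2\right)^{\frac{3}{2}} + 0\right) h 1 = \left(- 2 i \sqrt{2} + 0\right) h = - 2 i \sqrt{2} h = - 2 i h \sqrt{2}$)
$S{\left(v \right)} = v^{3}$ ($S{\left(v \right)} = v^{2} v = v^{3}$)
$K S{\left(T{\left(R{\left(-5 \right)},5 \right)} \right)} = - 56 \left(\left(-2\right) i \left(-5\right) \sqrt{2}\right)^{3} = - 56 \left(10 i \sqrt{2}\right)^{3} = - 56 \left(- 2000 i \sqrt{2}\right) = 112000 i \sqrt{2}$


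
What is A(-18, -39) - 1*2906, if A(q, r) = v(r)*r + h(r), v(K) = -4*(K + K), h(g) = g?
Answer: -15113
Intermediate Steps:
v(K) = -8*K
A(q, r) = r - 8*r**2 (A(q, r) = (-8*r)*r + r = -8*r**2 + r = r - 8*r**2)
A(-18, -39) - 1*2906 = -39*(1 - 8*(-39)) - 1*2906 = -39*(1 + 312) - 2906 = -39*313 - 2906 = -12207 - 2906 = -15113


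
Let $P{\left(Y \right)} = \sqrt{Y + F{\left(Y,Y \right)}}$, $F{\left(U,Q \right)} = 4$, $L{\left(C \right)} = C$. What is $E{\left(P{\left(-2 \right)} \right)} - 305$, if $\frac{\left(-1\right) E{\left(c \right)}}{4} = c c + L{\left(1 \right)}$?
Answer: $-317$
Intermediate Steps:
$P{\left(Y \right)} = \sqrt{4 + Y}$ ($P{\left(Y \right)} = \sqrt{Y + 4} = \sqrt{4 + Y}$)
$E{\left(c \right)} = -4 - 4 c^{2}$ ($E{\left(c \right)} = - 4 \left(c c + 1\right) = - 4 \left(c^{2} + 1\right) = - 4 \left(1 + c^{2}\right) = -4 - 4 c^{2}$)
$E{\left(P{\left(-2 \right)} \right)} - 305 = \left(-4 - 4 \left(\sqrt{4 - 2}\right)^{2}\right) - 305 = \left(-4 - 4 \left(\sqrt{2}\right)^{2}\right) - 305 = \left(-4 - 8\right) - 305 = -12 - 305 = -317$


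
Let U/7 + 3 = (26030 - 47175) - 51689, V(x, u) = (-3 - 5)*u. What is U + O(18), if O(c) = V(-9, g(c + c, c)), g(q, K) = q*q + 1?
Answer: -520235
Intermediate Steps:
g(q, K) = 1 + q² (g(q, K) = q² + 1 = 1 + q²)
V(x, u) = -8*u
O(c) = -8 - 32*c² (O(c) = -8*(1 + (c + c)²) = -8*(1 + (2*c)²) = -8*(1 + 4*c²) = -8 - 32*c²)
U = -509859 (U = -21 + 7*((26030 - 47175) - 51689) = -21 + 7*(-21145 - 51689) = -21 + 7*(-72834) = -21 - 509838 = -509859)
U + O(18) = -509859 + (-8 - 32*18²) = -509859 + (-8 - 32*324) = -509859 + (-8 - 10368) = -509859 - 10376 = -520235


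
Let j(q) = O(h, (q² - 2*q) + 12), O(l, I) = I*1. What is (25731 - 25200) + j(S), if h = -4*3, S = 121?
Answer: 14942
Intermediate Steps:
h = -12
O(l, I) = I
j(q) = 12 + q² - 2*q (j(q) = (q² - 2*q) + 12 = 12 + q² - 2*q)
(25731 - 25200) + j(S) = (25731 - 25200) + (12 + 121² - 2*121) = 531 + (12 + 14641 - 242) = 531 + 14411 = 14942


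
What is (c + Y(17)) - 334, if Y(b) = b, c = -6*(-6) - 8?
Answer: -289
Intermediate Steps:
c = 28 (c = 36 - 8 = 28)
(c + Y(17)) - 334 = (28 + 17) - 334 = 45 - 334 = -289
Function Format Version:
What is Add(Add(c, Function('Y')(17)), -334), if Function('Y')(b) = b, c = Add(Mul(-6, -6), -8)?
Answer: -289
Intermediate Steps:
c = 28 (c = Add(36, -8) = 28)
Add(Add(c, Function('Y')(17)), -334) = Add(Add(28, 17), -334) = Add(45, -334) = -289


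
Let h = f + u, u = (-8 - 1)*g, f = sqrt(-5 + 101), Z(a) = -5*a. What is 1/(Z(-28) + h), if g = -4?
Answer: 11/1930 - sqrt(6)/7720 ≈ 0.0053822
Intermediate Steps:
f = 4*sqrt(6) (f = sqrt(96) = 4*sqrt(6) ≈ 9.7980)
u = 36 (u = (-8 - 1)*(-4) = -9*(-4) = 36)
h = 36 + 4*sqrt(6) (h = 4*sqrt(6) + 36 = 36 + 4*sqrt(6) ≈ 45.798)
1/(Z(-28) + h) = 1/(-5*(-28) + (36 + 4*sqrt(6))) = 1/(140 + (36 + 4*sqrt(6))) = 1/(176 + 4*sqrt(6))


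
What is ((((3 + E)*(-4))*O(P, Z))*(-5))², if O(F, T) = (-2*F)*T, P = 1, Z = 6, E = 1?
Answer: 921600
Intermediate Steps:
O(F, T) = -2*F*T
((((3 + E)*(-4))*O(P, Z))*(-5))² = ((((3 + 1)*(-4))*(-2*1*6))*(-5))² = (((4*(-4))*(-12))*(-5))² = (-16*(-12)*(-5))² = (192*(-5))² = (-960)² = 921600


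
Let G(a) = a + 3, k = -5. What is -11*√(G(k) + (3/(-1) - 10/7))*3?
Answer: -99*I*√35/7 ≈ -83.67*I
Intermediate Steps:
G(a) = 3 + a
-11*√(G(k) + (3/(-1) - 10/7))*3 = -11*√((3 - 5) + (3/(-1) - 10/7))*3 = -11*√(-2 + (3*(-1) - 10*⅐))*3 = -11*√(-2 + (-3 - 10/7))*3 = -11*√(-2 - 31/7)*3 = -33*I*√35/7*3 = -99*I*√35/7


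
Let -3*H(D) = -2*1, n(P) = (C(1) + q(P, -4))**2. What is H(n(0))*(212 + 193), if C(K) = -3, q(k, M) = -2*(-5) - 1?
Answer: 270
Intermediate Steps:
q(k, M) = 9 (q(k, M) = 10 - 1 = 9)
n(P) = 36 (n(P) = (-3 + 9)**2 = 6**2 = 36)
H(D) = 2/3 (H(D) = -(-2)/3 = -1/3*(-2) = 2/3)
H(n(0))*(212 + 193) = 2*(212 + 193)/3 = (2/3)*405 = 270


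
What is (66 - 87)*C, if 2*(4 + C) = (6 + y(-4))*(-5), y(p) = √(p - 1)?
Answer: 399 + 105*I*√5/2 ≈ 399.0 + 117.39*I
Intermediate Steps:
y(p) = √(-1 + p)
C = -19 - 5*I*√5/2 (C = -4 + ((6 + √(-1 - 4))*(-5))/2 = -4 + ((6 + √(-5))*(-5))/2 = -4 + ((6 + I*√5)*(-5))/2 = -4 + (-30 - 5*I*√5)/2 = -4 + (-15 - 5*I*√5/2) = -19 - 5*I*√5/2 ≈ -19.0 - 5.5902*I)
(66 - 87)*C = (66 - 87)*(-19 - 5*I*√5/2) = -21*(-19 - 5*I*√5/2) = 399 + 105*I*√5/2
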